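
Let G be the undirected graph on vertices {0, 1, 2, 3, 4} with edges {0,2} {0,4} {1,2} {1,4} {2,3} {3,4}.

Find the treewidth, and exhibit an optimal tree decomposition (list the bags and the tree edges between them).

Treewidth 2.
One such decomposition:
Bags: B1 = {0, 2, 4}  B2 = {1, 2, 4}  B3 = {2, 3, 4}
Tree: B1–B2, B2–B3

Every bag has size at most 3, so the width is 3 − 1 = 2 and tw(G) ≤ 2. Since 4–0–2–1–4 is a cycle in G, G is not acyclic. Forests are exactly the graphs of treewidth ≤ 1, so tw(G) ≥ 2. Hence tw(G) = 2 exactly.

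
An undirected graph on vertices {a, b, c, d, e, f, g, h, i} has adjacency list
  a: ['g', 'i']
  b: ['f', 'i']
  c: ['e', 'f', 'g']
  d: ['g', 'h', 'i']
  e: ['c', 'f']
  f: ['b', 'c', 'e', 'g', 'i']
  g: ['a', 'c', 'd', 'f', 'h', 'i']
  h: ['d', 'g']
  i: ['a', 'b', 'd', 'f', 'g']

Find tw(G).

2

A width-2 tree decomposition is:
Bags: B1 = {d, g, h}  B2 = {d, g, i}  B3 = {f, g, i}  B4 = {b, f, i}  B5 = {a, g, i}  B6 = {c, f, g}  B7 = {c, e, f}
Tree: B1–B2, B2–B3, B3–B4, B3–B5, B3–B6, B6–B7
Each bag holds 3 vertices, so the decomposition has width 2, which upper-bounds the treewidth. On the other hand G contains the 3-clique {d, g, h}. A clique must lie in a single bag of any decomposition, so no decomposition can have width below 2. Therefore the treewidth is 2.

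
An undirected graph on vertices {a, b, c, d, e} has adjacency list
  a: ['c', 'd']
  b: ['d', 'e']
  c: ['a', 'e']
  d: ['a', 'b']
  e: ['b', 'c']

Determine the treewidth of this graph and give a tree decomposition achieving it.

Each bag holds 3 vertices, so the decomposition has width 2, which upper-bounds the treewidth. For the lower bound, G contains the cycle d–a–c–e–b–d, so G is not a forest; only forests have treewidth ≤ 1, hence tw(G) ≥ 2. Therefore the treewidth is 2.

Treewidth 2.
Bags: B1 = {a, c, d}  B2 = {c, d, e}  B3 = {b, d, e}
Tree: B1–B2, B2–B3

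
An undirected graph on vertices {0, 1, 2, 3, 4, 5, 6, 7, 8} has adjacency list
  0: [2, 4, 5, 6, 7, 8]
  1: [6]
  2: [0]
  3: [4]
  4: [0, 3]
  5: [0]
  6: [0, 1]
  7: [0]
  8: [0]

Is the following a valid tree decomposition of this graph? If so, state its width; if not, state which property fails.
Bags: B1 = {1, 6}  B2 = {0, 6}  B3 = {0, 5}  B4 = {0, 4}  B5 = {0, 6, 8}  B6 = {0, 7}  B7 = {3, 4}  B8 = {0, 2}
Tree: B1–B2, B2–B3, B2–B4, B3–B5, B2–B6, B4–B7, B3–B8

A tree decomposition must satisfy three properties: every vertex lies in some bag; for every edge, both endpoints lie together in some bag; and for every vertex, the bags containing it form a connected subtree. Here bags containing vertex 6 are not connected in the tree, so the decomposition is invalid.

No — bags containing vertex 6 are not connected in the tree.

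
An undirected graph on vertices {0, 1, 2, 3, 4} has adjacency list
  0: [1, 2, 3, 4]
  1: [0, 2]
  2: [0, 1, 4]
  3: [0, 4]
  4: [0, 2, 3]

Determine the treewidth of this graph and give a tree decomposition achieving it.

The largest bag has 3 vertices, giving width 2; this decomposition certifies tw(G) ≤ 2. For the lower bound, the 3 vertices {0, 1, 2} are pairwise adjacent, and any tree decomposition puts a clique entirely inside one bag — forcing width ≥ 2. Therefore the treewidth is 2.

Treewidth 2.
Bags: B1 = {0, 3, 4}  B2 = {0, 2, 4}  B3 = {0, 1, 2}
Tree: B1–B2, B2–B3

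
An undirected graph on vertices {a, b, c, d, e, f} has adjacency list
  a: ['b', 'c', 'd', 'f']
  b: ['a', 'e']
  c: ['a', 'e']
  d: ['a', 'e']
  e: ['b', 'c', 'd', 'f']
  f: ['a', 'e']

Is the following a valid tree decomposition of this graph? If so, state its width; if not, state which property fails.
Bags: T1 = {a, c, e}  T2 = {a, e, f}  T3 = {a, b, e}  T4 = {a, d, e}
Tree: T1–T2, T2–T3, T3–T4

Vertex coverage: the bags together contain {a, b, c, d, e, f}, the full vertex set. Edge coverage: each edge of G has both endpoints in at least one bag. Running intersection: for every vertex, the bags containing it form a connected subtree. All three properties hold, so this is a valid tree decomposition of width max|bag| − 1 = 2, and hence tw(G) ≤ 2.

Yes; width 2.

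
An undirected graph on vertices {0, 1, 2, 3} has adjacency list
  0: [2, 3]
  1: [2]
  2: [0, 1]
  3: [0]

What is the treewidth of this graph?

A width-1 tree decomposition is:
Bags: B1 = {0, 2}  B2 = {1, 2}  B3 = {0, 3}
Tree: B1–B2, B1–B3
Each bag holds 2 vertices, so the decomposition has width 1, which upper-bounds the treewidth. G has an edge, so its treewidth is at least 1. The upper and lower bounds meet at 1, so that is the treewidth.

1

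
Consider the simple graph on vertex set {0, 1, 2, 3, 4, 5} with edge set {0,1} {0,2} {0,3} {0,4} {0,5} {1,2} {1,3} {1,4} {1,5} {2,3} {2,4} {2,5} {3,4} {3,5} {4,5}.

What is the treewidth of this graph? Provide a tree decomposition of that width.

Treewidth 5.
One optimal decomposition is:
Bags: B1 = {0, 1, 2, 3, 4, 5}
Tree: (single bag)

A single bag containing all 6 vertices is trivially a valid decomposition of width 5. On the other hand G contains the 6-clique {0, 1, 2, 3, 4, 5}. A clique must lie in a single bag of any decomposition, so no decomposition can have width below 5. Therefore the treewidth is 5.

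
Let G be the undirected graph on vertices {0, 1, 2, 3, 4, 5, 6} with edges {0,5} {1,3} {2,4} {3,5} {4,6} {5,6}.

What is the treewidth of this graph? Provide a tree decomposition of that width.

Treewidth 1.
Bags: B1 = {0, 5}  B2 = {5, 6}  B3 = {4, 6}  B4 = {3, 5}  B5 = {2, 4}  B6 = {1, 3}
Tree: B1–B2, B2–B3, B1–B4, B3–B5, B4–B6

Every bag has size at most 2, so the width is 2 − 1 = 1 and tw(G) ≤ 1. G has an edge, so its treewidth is at least 1. The upper and lower bounds meet at 1, so that is the treewidth.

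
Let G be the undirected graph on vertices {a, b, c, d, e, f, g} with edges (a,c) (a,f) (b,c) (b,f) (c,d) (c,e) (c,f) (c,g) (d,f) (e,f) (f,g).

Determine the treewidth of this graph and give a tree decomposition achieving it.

Treewidth 2.
Bags: B1 = {c, e, f}  B2 = {c, f, g}  B3 = {c, d, f}  B4 = {a, c, f}  B5 = {b, c, f}
Tree: B1–B2, B2–B3, B2–B4, B1–B5

Each bag holds 3 vertices, so the decomposition has width 2, which upper-bounds the treewidth. On the other hand G contains the 3-clique {c, d, f}. A clique must lie in a single bag of any decomposition, so no decomposition can have width below 2. Hence tw(G) = 2 exactly.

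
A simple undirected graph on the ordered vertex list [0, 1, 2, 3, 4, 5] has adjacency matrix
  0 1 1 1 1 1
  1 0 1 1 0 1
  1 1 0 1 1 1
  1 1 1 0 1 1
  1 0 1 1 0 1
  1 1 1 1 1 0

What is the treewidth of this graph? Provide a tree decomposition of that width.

Treewidth 4.
Bags: B1 = {0, 2, 3, 4, 5}  B2 = {0, 1, 2, 3, 5}
Tree: B1–B2

The largest bag has 5 vertices, giving width 4; this decomposition certifies tw(G) ≤ 4. For the lower bound, the 5 vertices {0, 1, 2, 3, 5} are pairwise adjacent, and any tree decomposition puts a clique entirely inside one bag — forcing width ≥ 4. Therefore the treewidth is 4.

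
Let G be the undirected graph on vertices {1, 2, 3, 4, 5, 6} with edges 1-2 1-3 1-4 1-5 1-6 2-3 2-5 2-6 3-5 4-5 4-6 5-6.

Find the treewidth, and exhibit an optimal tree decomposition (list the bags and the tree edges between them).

Each bag holds 4 vertices, so the decomposition has width 3, which upper-bounds the treewidth. On the other hand G contains the 4-clique {1, 2, 3, 5}. A clique must lie in a single bag of any decomposition, so no decomposition can have width below 3. The upper and lower bounds meet at 3, so that is the treewidth.

Treewidth 3.
Bags: B1 = {1, 2, 5, 6}  B2 = {1, 4, 5, 6}  B3 = {1, 2, 3, 5}
Tree: B1–B2, B1–B3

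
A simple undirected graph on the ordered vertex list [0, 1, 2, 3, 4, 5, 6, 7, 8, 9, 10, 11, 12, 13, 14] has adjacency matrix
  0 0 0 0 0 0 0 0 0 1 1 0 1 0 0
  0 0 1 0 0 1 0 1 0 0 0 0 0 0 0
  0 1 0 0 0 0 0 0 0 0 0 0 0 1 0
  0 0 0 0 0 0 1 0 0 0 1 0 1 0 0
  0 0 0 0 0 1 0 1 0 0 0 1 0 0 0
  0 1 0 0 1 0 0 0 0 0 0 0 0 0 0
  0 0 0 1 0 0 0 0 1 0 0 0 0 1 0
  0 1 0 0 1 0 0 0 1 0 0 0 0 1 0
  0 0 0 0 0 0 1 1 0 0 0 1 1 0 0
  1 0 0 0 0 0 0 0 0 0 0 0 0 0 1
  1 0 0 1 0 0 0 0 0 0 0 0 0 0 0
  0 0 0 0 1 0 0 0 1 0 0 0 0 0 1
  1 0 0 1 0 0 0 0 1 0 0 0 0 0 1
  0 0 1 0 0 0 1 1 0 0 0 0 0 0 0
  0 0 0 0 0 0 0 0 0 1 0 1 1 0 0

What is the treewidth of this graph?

3

A width-3 tree decomposition is:
Bags: B1 = {0, 9, 10, 14}  B2 = {0, 10, 12, 14}  B3 = {3, 10, 12, 14}  B4 = {3, 11, 12, 14}  B5 = {3, 8, 11, 12}  B6 = {3, 6, 8, 11}  B7 = {4, 6, 8, 11}  B8 = {4, 6, 7, 8}  B9 = {4, 6, 7, 13}  B10 = {4, 5, 7, 13}  B11 = {1, 5, 7, 13}  B12 = {1, 2, 5, 13}
Tree: B1–B2, B2–B3, B3–B4, B4–B5, B5–B6, B6–B7, B7–B8, B8–B9, B9–B10, B10–B11, B11–B12
Every bag has size at most 4, so the width is 4 − 1 = 3 and tw(G) ≤ 3. For the lower bound: the 4 vertex sets {0,9,10}, {14}, {12}, {3,6,8,11} are disjoint, each induces a connected subgraph, and every pair is joined by at least one edge of G. Contracting each set to a single vertex therefore yields K_{4} as a minor, and since treewidth is minor-monotone, tw(G) ≥ tw(K_{4}) = 3. Hence tw(G) = 3 exactly.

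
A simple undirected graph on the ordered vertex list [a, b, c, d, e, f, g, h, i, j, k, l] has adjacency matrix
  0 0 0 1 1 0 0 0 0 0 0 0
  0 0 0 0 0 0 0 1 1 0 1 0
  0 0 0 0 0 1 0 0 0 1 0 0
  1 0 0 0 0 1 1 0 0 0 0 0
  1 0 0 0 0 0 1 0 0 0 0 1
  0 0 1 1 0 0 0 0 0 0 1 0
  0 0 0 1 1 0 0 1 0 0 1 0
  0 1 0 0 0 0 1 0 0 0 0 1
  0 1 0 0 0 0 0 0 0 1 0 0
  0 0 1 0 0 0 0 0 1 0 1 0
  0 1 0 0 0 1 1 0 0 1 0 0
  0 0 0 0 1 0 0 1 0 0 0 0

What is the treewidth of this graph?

A width-3 tree decomposition is:
Bags: B1 = {a, e, h, l}  B2 = {a, e, g, h}  B3 = {a, d, g, h}  B4 = {b, d, g, h}  B5 = {b, d, g, k}  B6 = {b, d, f, k}  B7 = {b, f, i, k}  B8 = {f, i, j, k}  B9 = {c, f, i, j}
Tree: B1–B2, B2–B3, B3–B4, B4–B5, B5–B6, B6–B7, B7–B8, B8–B9
The largest bag has 4 vertices, giving width 3; this decomposition certifies tw(G) ≤ 3. For the lower bound: the 4 vertex sets {a,e,l}, {h}, {g}, {b,d,f,k} are disjoint, each induces a connected subgraph, and every pair is joined by at least one edge of G. Contracting each set to a single vertex therefore yields K_{4} as a minor, and since treewidth is minor-monotone, tw(G) ≥ tw(K_{4}) = 3. The upper and lower bounds meet at 3, so that is the treewidth.

3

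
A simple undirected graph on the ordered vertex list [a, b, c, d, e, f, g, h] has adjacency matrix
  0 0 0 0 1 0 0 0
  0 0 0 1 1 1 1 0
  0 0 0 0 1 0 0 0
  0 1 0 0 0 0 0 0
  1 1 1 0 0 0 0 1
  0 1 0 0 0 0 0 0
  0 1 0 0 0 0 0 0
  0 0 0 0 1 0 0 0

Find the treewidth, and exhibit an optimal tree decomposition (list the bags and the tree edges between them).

Treewidth 1.
One such decomposition:
Bags: B1 = {a, e}  B2 = {b, e}  B3 = {b, f}  B4 = {b, d}  B5 = {e, h}  B6 = {b, g}  B7 = {c, e}
Tree: B1–B2, B2–B3, B2–B4, B1–B5, B4–B6, B1–B7

Every bag has size at most 2, so the width is 2 − 1 = 1 and tw(G) ≤ 1. Any graph with an edge has treewidth ≥ 1, and G has the edge e–a. The upper and lower bounds meet at 1, so that is the treewidth.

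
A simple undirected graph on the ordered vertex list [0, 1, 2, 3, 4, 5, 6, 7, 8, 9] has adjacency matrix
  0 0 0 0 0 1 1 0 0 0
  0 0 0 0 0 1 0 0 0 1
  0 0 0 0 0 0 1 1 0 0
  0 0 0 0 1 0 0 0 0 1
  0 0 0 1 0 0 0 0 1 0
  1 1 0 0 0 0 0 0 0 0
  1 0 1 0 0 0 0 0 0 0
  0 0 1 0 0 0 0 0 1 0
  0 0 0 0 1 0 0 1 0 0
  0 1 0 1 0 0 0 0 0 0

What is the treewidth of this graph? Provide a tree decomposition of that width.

Treewidth 2.
One optimal decomposition is:
Bags: B1 = {0, 2, 6}  B2 = {0, 2, 7}  B3 = {0, 7, 8}  B4 = {0, 4, 8}  B5 = {0, 3, 4}  B6 = {0, 3, 9}  B7 = {0, 1, 9}  B8 = {0, 1, 5}
Tree: B1–B2, B2–B3, B3–B4, B4–B5, B5–B6, B6–B7, B7–B8

Each bag holds 3 vertices, so the decomposition has width 2, which upper-bounds the treewidth. Since 0–6–2–7–8–4–3–9–1–5–0 is a cycle in G, G is not acyclic. Forests are exactly the graphs of treewidth ≤ 1, so tw(G) ≥ 2. Combining the bounds, tw(G) = 2.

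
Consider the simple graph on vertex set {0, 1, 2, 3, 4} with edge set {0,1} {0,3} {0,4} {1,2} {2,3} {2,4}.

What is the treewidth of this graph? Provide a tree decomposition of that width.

Treewidth 2.
Bags: B1 = {0, 2, 4}  B2 = {0, 1, 2}  B3 = {0, 2, 3}
Tree: B1–B2, B2–B3

Every bag has size at most 3, so the width is 3 − 1 = 2 and tw(G) ≤ 2. The edges 2–4–0–1–2 form a cycle, so G is not a tree and its treewidth is at least 2. The upper and lower bounds meet at 2, so that is the treewidth.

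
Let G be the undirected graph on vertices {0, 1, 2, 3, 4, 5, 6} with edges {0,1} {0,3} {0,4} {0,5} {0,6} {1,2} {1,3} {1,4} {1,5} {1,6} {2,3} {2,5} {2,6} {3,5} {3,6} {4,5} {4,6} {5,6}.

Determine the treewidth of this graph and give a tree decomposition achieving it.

Every bag has size at most 5, so the width is 5 − 1 = 4 and tw(G) ≤ 4. On the other hand G contains the 5-clique {0, 1, 3, 5, 6}. A clique must lie in a single bag of any decomposition, so no decomposition can have width below 4. Combining the bounds, tw(G) = 4.

Treewidth 4.
One such decomposition:
Bags: B1 = {0, 1, 3, 5, 6}  B2 = {1, 2, 3, 5, 6}  B3 = {0, 1, 4, 5, 6}
Tree: B1–B2, B1–B3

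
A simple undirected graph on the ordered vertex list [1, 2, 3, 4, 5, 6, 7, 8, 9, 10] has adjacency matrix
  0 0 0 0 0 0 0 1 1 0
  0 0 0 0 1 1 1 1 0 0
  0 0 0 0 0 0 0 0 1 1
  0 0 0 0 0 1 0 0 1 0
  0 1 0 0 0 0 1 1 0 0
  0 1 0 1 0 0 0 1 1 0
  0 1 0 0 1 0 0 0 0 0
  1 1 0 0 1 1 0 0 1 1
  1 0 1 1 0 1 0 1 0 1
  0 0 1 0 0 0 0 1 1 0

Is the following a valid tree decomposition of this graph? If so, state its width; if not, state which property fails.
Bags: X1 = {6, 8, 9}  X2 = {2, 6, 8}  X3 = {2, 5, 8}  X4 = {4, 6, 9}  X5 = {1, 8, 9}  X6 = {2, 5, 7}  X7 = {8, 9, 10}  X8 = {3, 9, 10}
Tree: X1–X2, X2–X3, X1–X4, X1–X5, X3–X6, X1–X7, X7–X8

Yes; width 2.

Every vertex of G appears in some bag (union = {1, 2, 3, 4, 5, 6, 7, 8, 9, 10}); every edge is covered by a bag; and for each vertex v the set of bags containing v is connected in the bag tree. The decomposition is therefore valid. The largest bag has 3 vertices, so the width is 2.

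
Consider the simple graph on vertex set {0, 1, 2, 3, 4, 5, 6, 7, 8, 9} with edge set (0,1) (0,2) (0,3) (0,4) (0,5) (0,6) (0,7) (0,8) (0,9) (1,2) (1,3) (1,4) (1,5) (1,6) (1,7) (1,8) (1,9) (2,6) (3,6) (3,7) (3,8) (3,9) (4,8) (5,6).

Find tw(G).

A width-3 tree decomposition is:
Bags: B1 = {0, 1, 3, 6}  B2 = {0, 1, 3, 8}  B3 = {0, 1, 3, 9}  B4 = {0, 1, 4, 8}  B5 = {0, 1, 3, 7}  B6 = {0, 1, 5, 6}  B7 = {0, 1, 2, 6}
Tree: B1–B2, B2–B3, B2–B4, B3–B5, B1–B6, B6–B7
Each bag holds 4 vertices, so the decomposition has width 3, which upper-bounds the treewidth. Conversely, {0, 1, 2, 6} is a clique of size 4, and the vertices of any clique must share a bag in every tree decomposition; so some bag has ≥ 4 vertices and tw(G) ≥ 3. Combining the bounds, tw(G) = 3.

3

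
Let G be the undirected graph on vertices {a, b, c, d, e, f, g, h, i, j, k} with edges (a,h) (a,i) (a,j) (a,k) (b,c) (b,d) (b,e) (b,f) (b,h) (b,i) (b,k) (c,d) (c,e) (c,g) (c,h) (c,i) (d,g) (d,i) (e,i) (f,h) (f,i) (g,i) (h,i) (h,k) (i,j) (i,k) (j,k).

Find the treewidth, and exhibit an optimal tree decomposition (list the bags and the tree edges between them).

Treewidth 3.
One such decomposition:
Bags: B1 = {b, c, h, i}  B2 = {b, c, e, i}  B3 = {b, h, i, k}  B4 = {b, c, d, i}  B5 = {a, h, i, k}  B6 = {c, d, g, i}  B7 = {b, f, h, i}  B8 = {a, i, j, k}
Tree: B1–B2, B1–B3, B2–B4, B3–B5, B4–B6, B3–B7, B5–B8

Each bag holds 4 vertices, so the decomposition has width 3, which upper-bounds the treewidth. For the lower bound, the 4 vertices {c, d, g, i} are pairwise adjacent, and any tree decomposition puts a clique entirely inside one bag — forcing width ≥ 3. Combining the bounds, tw(G) = 3.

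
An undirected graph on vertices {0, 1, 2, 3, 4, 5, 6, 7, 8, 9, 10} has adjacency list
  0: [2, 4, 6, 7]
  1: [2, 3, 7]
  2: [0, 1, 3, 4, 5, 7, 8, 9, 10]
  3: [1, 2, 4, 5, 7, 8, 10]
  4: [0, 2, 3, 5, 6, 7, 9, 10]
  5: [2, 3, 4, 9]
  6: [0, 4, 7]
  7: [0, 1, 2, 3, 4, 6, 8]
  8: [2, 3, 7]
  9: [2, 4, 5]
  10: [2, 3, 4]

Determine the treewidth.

3

A width-3 tree decomposition is:
Bags: B1 = {2, 3, 4, 7}  B2 = {1, 2, 3, 7}  B3 = {2, 3, 7, 8}  B4 = {0, 2, 4, 7}  B5 = {0, 4, 6, 7}  B6 = {2, 3, 4, 5}  B7 = {2, 3, 4, 10}  B8 = {2, 4, 5, 9}
Tree: B1–B2, B1–B3, B1–B4, B4–B5, B1–B6, B1–B7, B6–B8
Every bag has size at most 4, so the width is 4 − 1 = 3 and tw(G) ≤ 3. Conversely, {0, 2, 4, 7} is a clique of size 4, and the vertices of any clique must share a bag in every tree decomposition; so some bag has ≥ 4 vertices and tw(G) ≥ 3. Combining the bounds, tw(G) = 3.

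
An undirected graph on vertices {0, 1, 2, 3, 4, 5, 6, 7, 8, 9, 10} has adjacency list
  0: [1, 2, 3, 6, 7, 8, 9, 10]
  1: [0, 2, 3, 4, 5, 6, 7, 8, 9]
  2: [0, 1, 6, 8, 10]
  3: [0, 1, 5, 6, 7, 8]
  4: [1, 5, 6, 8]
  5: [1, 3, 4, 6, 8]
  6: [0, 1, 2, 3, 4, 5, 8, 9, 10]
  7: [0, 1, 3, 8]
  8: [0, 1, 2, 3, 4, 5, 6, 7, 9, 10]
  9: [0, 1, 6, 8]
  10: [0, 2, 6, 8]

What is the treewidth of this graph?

4

A width-4 tree decomposition is:
Bags: B1 = {0, 1, 2, 6, 8}  B2 = {0, 1, 3, 6, 8}  B3 = {1, 3, 5, 6, 8}  B4 = {0, 2, 6, 8, 10}  B5 = {0, 1, 3, 7, 8}  B6 = {0, 1, 6, 8, 9}  B7 = {1, 4, 5, 6, 8}
Tree: B1–B2, B2–B3, B1–B4, B2–B5, B1–B6, B3–B7
The largest bag has 5 vertices, giving width 4; this decomposition certifies tw(G) ≤ 4. On the other hand G contains the 5-clique {0, 1, 6, 8, 9}. A clique must lie in a single bag of any decomposition, so no decomposition can have width below 4. Therefore the treewidth is 4.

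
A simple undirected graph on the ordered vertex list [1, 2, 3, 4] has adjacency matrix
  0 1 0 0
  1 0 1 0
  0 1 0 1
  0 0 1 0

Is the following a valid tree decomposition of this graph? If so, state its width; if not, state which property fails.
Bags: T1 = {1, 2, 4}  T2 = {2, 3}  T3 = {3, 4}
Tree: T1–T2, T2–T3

A tree decomposition must satisfy three properties: every vertex lies in some bag; for every edge, both endpoints lie together in some bag; and for every vertex, the bags containing it form a connected subtree. Here bags containing vertex 4 are not connected in the tree, so the decomposition is invalid.

No — bags containing vertex 4 are not connected in the tree.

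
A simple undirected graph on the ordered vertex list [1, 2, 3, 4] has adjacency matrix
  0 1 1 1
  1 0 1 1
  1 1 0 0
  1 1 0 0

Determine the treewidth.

A width-2 tree decomposition is:
Bags: B1 = {1, 2, 3}  B2 = {1, 2, 4}
Tree: B1–B2
The largest bag has 3 vertices, giving width 2; this decomposition certifies tw(G) ≤ 2. For the lower bound, the 3 vertices {1, 2, 3} are pairwise adjacent, and any tree decomposition puts a clique entirely inside one bag — forcing width ≥ 2. Combining the bounds, tw(G) = 2.

2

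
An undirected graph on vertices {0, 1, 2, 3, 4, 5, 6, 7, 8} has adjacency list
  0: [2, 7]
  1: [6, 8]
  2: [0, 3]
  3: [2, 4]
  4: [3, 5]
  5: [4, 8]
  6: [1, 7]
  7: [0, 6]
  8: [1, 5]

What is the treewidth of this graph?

2

A width-2 tree decomposition is:
Bags: B1 = {0, 6, 7}  B2 = {0, 1, 6}  B3 = {0, 1, 8}  B4 = {0, 5, 8}  B5 = {0, 4, 5}  B6 = {0, 3, 4}  B7 = {0, 2, 3}
Tree: B1–B2, B2–B3, B3–B4, B4–B5, B5–B6, B6–B7
Each bag holds 3 vertices, so the decomposition has width 2, which upper-bounds the treewidth. The edges 0–7–6–1–8–5–4–3–2–0 form a cycle, so G is not a tree and its treewidth is at least 2. Hence tw(G) = 2 exactly.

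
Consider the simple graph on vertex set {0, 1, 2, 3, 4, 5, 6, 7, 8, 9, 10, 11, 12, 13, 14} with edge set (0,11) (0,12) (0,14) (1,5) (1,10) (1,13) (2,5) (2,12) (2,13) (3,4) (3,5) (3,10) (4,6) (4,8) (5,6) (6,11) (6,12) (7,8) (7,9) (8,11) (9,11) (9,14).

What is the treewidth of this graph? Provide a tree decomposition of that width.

Each bag holds 4 vertices, so the decomposition has width 3, which upper-bounds the treewidth. For the lower bound: the 4 vertex sets {1,10,13}, {2}, {5}, {3,4,6,12} are disjoint, each induces a connected subgraph, and every pair is joined by at least one edge of G. Contracting each set to a single vertex therefore yields K_{4} as a minor, and since treewidth is minor-monotone, tw(G) ≥ tw(K_{4}) = 3. Therefore the treewidth is 3.

Treewidth 3.
Bags: B1 = {1, 2, 10, 13}  B2 = {1, 2, 5, 10}  B3 = {2, 3, 5, 10}  B4 = {2, 3, 5, 12}  B5 = {3, 5, 6, 12}  B6 = {3, 4, 6, 12}  B7 = {0, 4, 6, 12}  B8 = {0, 4, 6, 11}  B9 = {0, 4, 8, 11}  B10 = {0, 8, 11, 14}  B11 = {8, 9, 11, 14}  B12 = {7, 8, 9, 14}
Tree: B1–B2, B2–B3, B3–B4, B4–B5, B5–B6, B6–B7, B7–B8, B8–B9, B9–B10, B10–B11, B11–B12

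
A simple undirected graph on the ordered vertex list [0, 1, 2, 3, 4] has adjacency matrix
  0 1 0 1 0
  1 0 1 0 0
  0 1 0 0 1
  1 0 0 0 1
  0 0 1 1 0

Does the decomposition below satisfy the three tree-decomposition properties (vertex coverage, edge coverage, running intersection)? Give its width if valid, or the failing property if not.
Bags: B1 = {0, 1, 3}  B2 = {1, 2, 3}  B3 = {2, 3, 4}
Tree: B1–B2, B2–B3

Vertex coverage: the bags together contain {0, 1, 2, 3, 4}, the full vertex set. Edge coverage: each edge of G has both endpoints in at least one bag. Running intersection: for every vertex, the bags containing it form a connected subtree. All three properties hold, so this is a valid tree decomposition of width max|bag| − 1 = 2, and hence tw(G) ≤ 2.

Yes; width 2.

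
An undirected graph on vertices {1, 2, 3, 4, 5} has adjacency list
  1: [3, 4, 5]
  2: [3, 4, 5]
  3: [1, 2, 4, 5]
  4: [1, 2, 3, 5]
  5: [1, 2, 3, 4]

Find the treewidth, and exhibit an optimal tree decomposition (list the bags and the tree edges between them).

Treewidth 3.
Bags: B1 = {1, 3, 4, 5}  B2 = {2, 3, 4, 5}
Tree: B1–B2

Each bag holds 4 vertices, so the decomposition has width 3, which upper-bounds the treewidth. For the lower bound, the 4 vertices {1, 3, 4, 5} are pairwise adjacent, and any tree decomposition puts a clique entirely inside one bag — forcing width ≥ 3. Hence tw(G) = 3 exactly.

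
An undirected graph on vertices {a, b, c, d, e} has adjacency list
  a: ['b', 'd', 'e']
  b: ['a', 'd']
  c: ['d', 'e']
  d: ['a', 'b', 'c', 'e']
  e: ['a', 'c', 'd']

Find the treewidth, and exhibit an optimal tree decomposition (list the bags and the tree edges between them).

Treewidth 2.
Bags: B1 = {a, d, e}  B2 = {a, b, d}  B3 = {c, d, e}
Tree: B1–B2, B1–B3

Each bag holds 3 vertices, so the decomposition has width 2, which upper-bounds the treewidth. On the other hand G contains the 3-clique {c, d, e}. A clique must lie in a single bag of any decomposition, so no decomposition can have width below 2. Combining the bounds, tw(G) = 2.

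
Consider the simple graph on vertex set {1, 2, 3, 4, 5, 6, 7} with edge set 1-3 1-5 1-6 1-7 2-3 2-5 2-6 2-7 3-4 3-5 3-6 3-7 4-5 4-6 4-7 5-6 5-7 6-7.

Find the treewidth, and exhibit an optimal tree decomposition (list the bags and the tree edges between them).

Treewidth 4.
One optimal decomposition is:
Bags: B1 = {2, 3, 5, 6, 7}  B2 = {1, 3, 5, 6, 7}  B3 = {3, 4, 5, 6, 7}
Tree: B1–B2, B2–B3

Every bag has size at most 5, so the width is 5 − 1 = 4 and tw(G) ≤ 4. On the other hand G contains the 5-clique {1, 3, 5, 6, 7}. A clique must lie in a single bag of any decomposition, so no decomposition can have width below 4. The upper and lower bounds meet at 4, so that is the treewidth.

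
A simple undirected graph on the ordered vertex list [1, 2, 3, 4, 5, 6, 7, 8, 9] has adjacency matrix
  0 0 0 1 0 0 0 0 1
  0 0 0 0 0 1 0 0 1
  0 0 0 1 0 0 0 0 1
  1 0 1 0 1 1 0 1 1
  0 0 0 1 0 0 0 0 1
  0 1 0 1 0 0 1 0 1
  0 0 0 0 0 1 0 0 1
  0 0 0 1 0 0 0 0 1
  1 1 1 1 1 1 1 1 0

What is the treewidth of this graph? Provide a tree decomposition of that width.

Every bag has size at most 3, so the width is 3 − 1 = 2 and tw(G) ≤ 2. For the lower bound, the 3 vertices {2, 6, 9} are pairwise adjacent, and any tree decomposition puts a clique entirely inside one bag — forcing width ≥ 2. Combining the bounds, tw(G) = 2.

Treewidth 2.
Bags: B1 = {4, 5, 9}  B2 = {3, 4, 9}  B3 = {1, 4, 9}  B4 = {4, 6, 9}  B5 = {4, 8, 9}  B6 = {6, 7, 9}  B7 = {2, 6, 9}
Tree: B1–B2, B1–B3, B3–B4, B4–B5, B4–B6, B6–B7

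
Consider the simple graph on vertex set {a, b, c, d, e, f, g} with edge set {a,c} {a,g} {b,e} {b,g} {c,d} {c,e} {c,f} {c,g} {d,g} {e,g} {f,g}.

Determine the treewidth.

2

A width-2 tree decomposition is:
Bags: B1 = {c, d, g}  B2 = {a, c, g}  B3 = {c, e, g}  B4 = {b, e, g}  B5 = {c, f, g}
Tree: B1–B2, B2–B3, B3–B4, B1–B5
Every bag has size at most 3, so the width is 3 − 1 = 2 and tw(G) ≤ 2. For the lower bound, the 3 vertices {c, d, g} are pairwise adjacent, and any tree decomposition puts a clique entirely inside one bag — forcing width ≥ 2. The upper and lower bounds meet at 2, so that is the treewidth.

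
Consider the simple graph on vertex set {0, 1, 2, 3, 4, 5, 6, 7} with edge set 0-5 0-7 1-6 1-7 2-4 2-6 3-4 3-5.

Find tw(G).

A width-2 tree decomposition is:
Bags: B1 = {2, 3, 4}  B2 = {2, 3, 6}  B3 = {1, 3, 6}  B4 = {1, 3, 7}  B5 = {0, 3, 7}  B6 = {0, 3, 5}
Tree: B1–B2, B2–B3, B3–B4, B4–B5, B5–B6
Every bag has size at most 3, so the width is 3 − 1 = 2 and tw(G) ≤ 2. For the lower bound, G contains the cycle 3–4–2–6–1–7–0–5–3, so G is not a forest; only forests have treewidth ≤ 1, hence tw(G) ≥ 2. Therefore the treewidth is 2.

2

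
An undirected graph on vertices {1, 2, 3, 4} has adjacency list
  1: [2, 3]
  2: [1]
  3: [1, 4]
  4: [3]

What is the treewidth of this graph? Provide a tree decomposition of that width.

Each bag holds 2 vertices, so the decomposition has width 1, which upper-bounds the treewidth. Since G has at least one edge (e.g. 4–3), it is not an edgeless graph, so tw(G) ≥ 1. The upper and lower bounds meet at 1, so that is the treewidth.

Treewidth 1.
One such decomposition:
Bags: B1 = {3, 4}  B2 = {1, 3}  B3 = {1, 2}
Tree: B1–B2, B2–B3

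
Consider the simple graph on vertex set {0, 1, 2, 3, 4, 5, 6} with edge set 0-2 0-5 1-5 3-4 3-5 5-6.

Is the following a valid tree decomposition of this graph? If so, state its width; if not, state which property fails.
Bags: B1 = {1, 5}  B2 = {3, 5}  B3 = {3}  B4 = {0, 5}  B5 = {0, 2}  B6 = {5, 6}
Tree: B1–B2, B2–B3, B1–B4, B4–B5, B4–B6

No — vertex 4 appears in no bag.

A tree decomposition must satisfy three properties: every vertex lies in some bag; for every edge, both endpoints lie together in some bag; and for every vertex, the bags containing it form a connected subtree. Here vertex 4 appears in no bag, so the decomposition is invalid.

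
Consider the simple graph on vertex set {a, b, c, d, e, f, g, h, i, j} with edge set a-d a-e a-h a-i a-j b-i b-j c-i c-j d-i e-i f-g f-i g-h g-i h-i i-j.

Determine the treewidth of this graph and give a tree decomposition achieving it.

Treewidth 2.
Bags: B1 = {a, h, i}  B2 = {g, h, i}  B3 = {a, i, j}  B4 = {f, g, i}  B5 = {a, d, i}  B6 = {b, i, j}  B7 = {a, e, i}  B8 = {c, i, j}
Tree: B1–B2, B1–B3, B2–B4, B3–B5, B3–B6, B3–B7, B3–B8

Every bag has size at most 3, so the width is 3 − 1 = 2 and tw(G) ≤ 2. Conversely, {f, g, i} is a clique of size 3, and the vertices of any clique must share a bag in every tree decomposition; so some bag has ≥ 3 vertices and tw(G) ≥ 2. The upper and lower bounds meet at 2, so that is the treewidth.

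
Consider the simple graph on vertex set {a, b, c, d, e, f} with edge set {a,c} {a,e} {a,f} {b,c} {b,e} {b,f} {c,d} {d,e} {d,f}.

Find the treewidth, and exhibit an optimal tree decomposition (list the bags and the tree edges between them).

Every bag has size at most 4, so the width is 4 − 1 = 3 and tw(G) ≤ 3. For the lower bound: the 4 vertex sets {a,f}, {b,c}, {e}, {d} are disjoint, each induces a connected subgraph, and every pair is joined by at least one edge of G. Contracting each set to a single vertex therefore yields K_{4} as a minor, and since treewidth is minor-monotone, tw(G) ≥ tw(K_{4}) = 3. Hence tw(G) = 3 exactly.

Treewidth 3.
One such decomposition:
Bags: B1 = {a, c, e, f}  B2 = {b, c, e, f}  B3 = {c, d, e, f}
Tree: B1–B2, B2–B3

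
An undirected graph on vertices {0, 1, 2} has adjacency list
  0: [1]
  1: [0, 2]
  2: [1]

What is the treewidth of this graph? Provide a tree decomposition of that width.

Each bag holds 2 vertices, so the decomposition has width 1, which upper-bounds the treewidth. Since G has at least one edge (e.g. 2–1), it is not an edgeless graph, so tw(G) ≥ 1. The upper and lower bounds meet at 1, so that is the treewidth.

Treewidth 1.
One optimal decomposition is:
Bags: B1 = {1, 2}  B2 = {0, 1}
Tree: B1–B2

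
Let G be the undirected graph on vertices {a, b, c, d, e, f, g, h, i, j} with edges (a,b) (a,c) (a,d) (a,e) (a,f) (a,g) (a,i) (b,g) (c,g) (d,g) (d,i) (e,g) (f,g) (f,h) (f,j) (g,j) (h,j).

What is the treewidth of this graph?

2

A width-2 tree decomposition is:
Bags: B1 = {a, c, g}  B2 = {a, d, g}  B3 = {a, d, i}  B4 = {a, f, g}  B5 = {a, b, g}  B6 = {f, g, j}  B7 = {a, e, g}  B8 = {f, h, j}
Tree: B1–B2, B2–B3, B1–B4, B4–B5, B4–B6, B2–B7, B6–B8
Every bag has size at most 3, so the width is 3 − 1 = 2 and tw(G) ≤ 2. For the lower bound, the 3 vertices {f, g, j} are pairwise adjacent, and any tree decomposition puts a clique entirely inside one bag — forcing width ≥ 2. Combining the bounds, tw(G) = 2.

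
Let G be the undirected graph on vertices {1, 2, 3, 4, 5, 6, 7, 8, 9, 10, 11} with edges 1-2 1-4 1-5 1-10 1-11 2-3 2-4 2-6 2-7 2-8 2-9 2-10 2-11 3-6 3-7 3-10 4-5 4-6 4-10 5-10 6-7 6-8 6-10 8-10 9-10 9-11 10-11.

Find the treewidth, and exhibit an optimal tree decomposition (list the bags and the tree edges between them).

Treewidth 3.
One optimal decomposition is:
Bags: B1 = {1, 2, 10, 11}  B2 = {1, 2, 4, 10}  B3 = {2, 4, 6, 10}  B4 = {2, 3, 6, 10}  B5 = {1, 4, 5, 10}  B6 = {2, 6, 8, 10}  B7 = {2, 9, 10, 11}  B8 = {2, 3, 6, 7}
Tree: B1–B2, B2–B3, B3–B4, B2–B5, B3–B6, B1–B7, B4–B8

The largest bag has 4 vertices, giving width 3; this decomposition certifies tw(G) ≤ 3. On the other hand G contains the 4-clique {1, 2, 10, 11}. A clique must lie in a single bag of any decomposition, so no decomposition can have width below 3. Combining the bounds, tw(G) = 3.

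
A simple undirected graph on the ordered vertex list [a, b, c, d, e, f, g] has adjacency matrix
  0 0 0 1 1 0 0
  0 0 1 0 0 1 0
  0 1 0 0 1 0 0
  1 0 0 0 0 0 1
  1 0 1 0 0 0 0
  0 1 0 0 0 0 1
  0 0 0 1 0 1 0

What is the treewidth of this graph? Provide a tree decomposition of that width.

Treewidth 2.
One optimal decomposition is:
Bags: B1 = {d, f, g}  B2 = {b, d, f}  B3 = {b, c, d}  B4 = {c, d, e}  B5 = {a, d, e}
Tree: B1–B2, B2–B3, B3–B4, B4–B5

Each bag holds 3 vertices, so the decomposition has width 2, which upper-bounds the treewidth. For the lower bound, G contains the cycle d–g–f–b–c–e–a–d, so G is not a forest; only forests have treewidth ≤ 1, hence tw(G) ≥ 2. The upper and lower bounds meet at 2, so that is the treewidth.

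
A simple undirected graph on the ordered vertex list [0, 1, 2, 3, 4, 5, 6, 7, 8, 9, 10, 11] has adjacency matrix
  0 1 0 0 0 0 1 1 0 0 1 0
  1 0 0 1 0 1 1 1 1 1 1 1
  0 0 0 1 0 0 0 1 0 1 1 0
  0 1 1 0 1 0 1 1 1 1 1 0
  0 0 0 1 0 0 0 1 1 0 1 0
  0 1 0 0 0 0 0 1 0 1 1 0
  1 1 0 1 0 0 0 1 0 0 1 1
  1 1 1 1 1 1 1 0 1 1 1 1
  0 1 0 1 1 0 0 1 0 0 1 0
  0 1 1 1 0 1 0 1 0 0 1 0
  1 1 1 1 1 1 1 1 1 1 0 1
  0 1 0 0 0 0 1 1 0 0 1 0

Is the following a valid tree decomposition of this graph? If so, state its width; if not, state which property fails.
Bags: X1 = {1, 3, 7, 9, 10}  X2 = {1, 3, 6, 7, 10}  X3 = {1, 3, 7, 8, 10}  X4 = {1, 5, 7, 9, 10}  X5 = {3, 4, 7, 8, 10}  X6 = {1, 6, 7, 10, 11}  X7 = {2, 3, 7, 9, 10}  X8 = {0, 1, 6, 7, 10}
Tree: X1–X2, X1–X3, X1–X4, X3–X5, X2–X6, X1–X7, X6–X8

Checking the three conditions: (i) the bags cover all of {0, 1, 2, 3, 4, 5, 6, 7, 8, 9, 10, 11}; (ii) for each edge, some bag contains both endpoints; (iii) the bags containing any fixed vertex form a subtree. All hold, so the decomposition is valid with width 5 − 1 = 4.

Yes; width 4.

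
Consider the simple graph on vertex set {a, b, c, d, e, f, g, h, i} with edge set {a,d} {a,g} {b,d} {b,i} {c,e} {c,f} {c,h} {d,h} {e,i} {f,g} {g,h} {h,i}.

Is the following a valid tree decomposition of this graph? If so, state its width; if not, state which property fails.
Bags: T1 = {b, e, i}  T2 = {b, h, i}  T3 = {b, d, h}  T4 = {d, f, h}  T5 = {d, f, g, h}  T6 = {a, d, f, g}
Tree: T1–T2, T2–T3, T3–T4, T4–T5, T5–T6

A tree decomposition must satisfy three properties: every vertex lies in some bag; for every edge, both endpoints lie together in some bag; and for every vertex, the bags containing it form a connected subtree. Here vertex c appears in no bag, so the decomposition is invalid.

No — vertex c appears in no bag.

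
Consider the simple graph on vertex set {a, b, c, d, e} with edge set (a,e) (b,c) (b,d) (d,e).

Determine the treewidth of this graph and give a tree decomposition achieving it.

Every bag has size at most 2, so the width is 2 − 1 = 1 and tw(G) ≤ 1. G has an edge, so its treewidth is at least 1. Hence tw(G) = 1 exactly.

Treewidth 1.
One optimal decomposition is:
Bags: B1 = {b, c}  B2 = {b, d}  B3 = {d, e}  B4 = {a, e}
Tree: B1–B2, B2–B3, B3–B4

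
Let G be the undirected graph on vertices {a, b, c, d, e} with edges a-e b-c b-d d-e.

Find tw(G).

A width-1 tree decomposition is:
Bags: B1 = {b, c}  B2 = {b, d}  B3 = {d, e}  B4 = {a, e}
Tree: B1–B2, B2–B3, B3–B4
Every bag has size at most 2, so the width is 2 − 1 = 1 and tw(G) ≤ 1. G has an edge, so its treewidth is at least 1. Hence tw(G) = 1 exactly.

1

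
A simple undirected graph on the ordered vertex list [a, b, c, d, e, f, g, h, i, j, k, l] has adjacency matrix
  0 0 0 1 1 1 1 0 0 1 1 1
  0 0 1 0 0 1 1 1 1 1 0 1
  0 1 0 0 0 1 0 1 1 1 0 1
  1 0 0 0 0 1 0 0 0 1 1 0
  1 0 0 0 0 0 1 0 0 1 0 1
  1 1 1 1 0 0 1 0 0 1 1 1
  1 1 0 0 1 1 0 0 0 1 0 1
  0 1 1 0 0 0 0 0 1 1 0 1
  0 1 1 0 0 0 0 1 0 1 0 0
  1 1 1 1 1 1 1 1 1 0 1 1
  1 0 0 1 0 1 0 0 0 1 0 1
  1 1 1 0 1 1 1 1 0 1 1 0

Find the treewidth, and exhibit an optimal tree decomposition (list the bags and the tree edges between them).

Treewidth 4.
One such decomposition:
Bags: B1 = {a, f, g, j, l}  B2 = {b, f, g, j, l}  B3 = {b, c, f, j, l}  B4 = {a, e, g, j, l}  B5 = {a, f, j, k, l}  B6 = {b, c, h, j, l}  B7 = {b, c, h, i, j}  B8 = {a, d, f, j, k}
Tree: B1–B2, B2–B3, B1–B4, B1–B5, B3–B6, B6–B7, B5–B8

The largest bag has 5 vertices, giving width 4; this decomposition certifies tw(G) ≤ 4. On the other hand G contains the 5-clique {a, d, f, j, k}. A clique must lie in a single bag of any decomposition, so no decomposition can have width below 4. Therefore the treewidth is 4.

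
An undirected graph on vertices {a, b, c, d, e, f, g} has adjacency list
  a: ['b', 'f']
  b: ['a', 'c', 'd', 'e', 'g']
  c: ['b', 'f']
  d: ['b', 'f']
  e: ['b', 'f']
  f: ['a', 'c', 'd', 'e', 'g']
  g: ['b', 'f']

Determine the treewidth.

A width-2 tree decomposition is:
Bags: B1 = {b, f, g}  B2 = {b, d, f}  B3 = {b, c, f}  B4 = {a, b, f}  B5 = {b, e, f}
Tree: B1–B2, B2–B3, B3–B4, B4–B5
Each bag holds 3 vertices, so the decomposition has width 2, which upper-bounds the treewidth. The edges f–g–b–d–f form a cycle, so G is not a tree and its treewidth is at least 2. Hence tw(G) = 2 exactly.

2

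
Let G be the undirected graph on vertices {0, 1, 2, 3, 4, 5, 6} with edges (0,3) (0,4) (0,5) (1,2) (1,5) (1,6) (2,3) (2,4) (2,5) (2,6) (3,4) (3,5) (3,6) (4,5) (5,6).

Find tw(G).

3

A width-3 tree decomposition is:
Bags: B1 = {2, 3, 4, 5}  B2 = {0, 3, 4, 5}  B3 = {2, 3, 5, 6}  B4 = {1, 2, 5, 6}
Tree: B1–B2, B1–B3, B3–B4
The largest bag has 4 vertices, giving width 3; this decomposition certifies tw(G) ≤ 3. Conversely, {0, 3, 4, 5} is a clique of size 4, and the vertices of any clique must share a bag in every tree decomposition; so some bag has ≥ 4 vertices and tw(G) ≥ 3. Combining the bounds, tw(G) = 3.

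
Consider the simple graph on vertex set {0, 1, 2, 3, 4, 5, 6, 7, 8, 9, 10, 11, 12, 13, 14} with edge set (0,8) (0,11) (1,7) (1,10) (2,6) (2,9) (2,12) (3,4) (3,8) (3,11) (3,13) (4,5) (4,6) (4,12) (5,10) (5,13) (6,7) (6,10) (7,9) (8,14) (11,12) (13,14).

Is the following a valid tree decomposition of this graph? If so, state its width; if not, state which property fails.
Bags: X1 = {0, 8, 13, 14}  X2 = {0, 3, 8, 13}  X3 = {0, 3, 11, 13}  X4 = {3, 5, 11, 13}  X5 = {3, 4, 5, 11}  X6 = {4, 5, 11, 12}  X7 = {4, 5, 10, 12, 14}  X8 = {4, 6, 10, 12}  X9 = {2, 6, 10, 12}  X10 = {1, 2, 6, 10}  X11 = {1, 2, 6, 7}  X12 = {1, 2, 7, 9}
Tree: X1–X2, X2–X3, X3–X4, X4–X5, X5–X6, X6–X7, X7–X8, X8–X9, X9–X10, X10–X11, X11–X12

No — bags containing vertex 14 are not connected in the tree.

A tree decomposition must satisfy three properties: every vertex lies in some bag; for every edge, both endpoints lie together in some bag; and for every vertex, the bags containing it form a connected subtree. Here bags containing vertex 14 are not connected in the tree, so the decomposition is invalid.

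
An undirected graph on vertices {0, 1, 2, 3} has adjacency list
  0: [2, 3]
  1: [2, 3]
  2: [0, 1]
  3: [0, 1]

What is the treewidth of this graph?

2

A width-2 tree decomposition is:
Bags: B1 = {0, 1, 2}  B2 = {0, 1, 3}
Tree: B1–B2
Each bag holds 3 vertices, so the decomposition has width 2, which upper-bounds the treewidth. For the lower bound, G contains the cycle 0–2–1–3–0, so G is not a forest; only forests have treewidth ≤ 1, hence tw(G) ≥ 2. The upper and lower bounds meet at 2, so that is the treewidth.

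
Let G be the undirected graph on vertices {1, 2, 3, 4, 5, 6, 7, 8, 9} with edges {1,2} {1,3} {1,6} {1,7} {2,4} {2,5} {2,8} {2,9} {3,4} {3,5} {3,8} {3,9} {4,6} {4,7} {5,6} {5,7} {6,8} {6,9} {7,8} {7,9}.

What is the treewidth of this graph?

A width-4 tree decomposition is:
Bags: B1 = {2, 3, 6, 7, 9}  B2 = {1, 2, 3, 6, 7}  B3 = {2, 3, 6, 7, 8}  B4 = {2, 3, 5, 6, 7}  B5 = {2, 3, 4, 6, 7}
Tree: B1–B2, B2–B3, B3–B4, B4–B5
The largest bag has 5 vertices, giving width 4; this decomposition certifies tw(G) ≤ 4. For the lower bound: the 5 vertex sets {7,9}, {1,6}, {3,8}, {2}, {5} are disjoint, each induces a connected subgraph, and every pair is joined by at least one edge of G. Contracting each set to a single vertex therefore yields K_{5} as a minor, and since treewidth is minor-monotone, tw(G) ≥ tw(K_{5}) = 4. The upper and lower bounds meet at 4, so that is the treewidth.

4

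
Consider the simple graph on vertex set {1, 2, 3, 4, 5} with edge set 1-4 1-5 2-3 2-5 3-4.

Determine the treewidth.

A width-2 tree decomposition is:
Bags: B1 = {1, 3, 4}  B2 = {1, 2, 3}  B3 = {1, 2, 5}
Tree: B1–B2, B2–B3
Every bag has size at most 3, so the width is 3 − 1 = 2 and tw(G) ≤ 2. Since 1–4–3–2–5–1 is a cycle in G, G is not acyclic. Forests are exactly the graphs of treewidth ≤ 1, so tw(G) ≥ 2. Therefore the treewidth is 2.

2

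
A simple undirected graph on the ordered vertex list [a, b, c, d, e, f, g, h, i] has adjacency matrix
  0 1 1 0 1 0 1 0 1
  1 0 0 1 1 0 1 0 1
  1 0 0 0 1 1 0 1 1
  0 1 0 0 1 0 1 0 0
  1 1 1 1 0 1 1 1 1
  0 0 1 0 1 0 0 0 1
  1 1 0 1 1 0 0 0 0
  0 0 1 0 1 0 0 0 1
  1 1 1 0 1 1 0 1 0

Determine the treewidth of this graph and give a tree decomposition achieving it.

Treewidth 3.
Bags: B1 = {a, c, e, i}  B2 = {a, b, e, i}  B3 = {c, e, h, i}  B4 = {c, e, f, i}  B5 = {a, b, e, g}  B6 = {b, d, e, g}
Tree: B1–B2, B1–B3, B1–B4, B2–B5, B5–B6

The largest bag has 4 vertices, giving width 3; this decomposition certifies tw(G) ≤ 3. On the other hand G contains the 4-clique {b, d, e, g}. A clique must lie in a single bag of any decomposition, so no decomposition can have width below 3. Combining the bounds, tw(G) = 3.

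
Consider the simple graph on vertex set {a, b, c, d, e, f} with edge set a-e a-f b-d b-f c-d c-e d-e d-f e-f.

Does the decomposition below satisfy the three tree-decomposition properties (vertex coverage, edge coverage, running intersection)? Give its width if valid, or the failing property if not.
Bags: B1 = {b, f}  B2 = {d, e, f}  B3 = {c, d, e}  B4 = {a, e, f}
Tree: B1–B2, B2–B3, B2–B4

No — edge (d,b) lies in no bag.

A tree decomposition must satisfy three properties: every vertex lies in some bag; for every edge, both endpoints lie together in some bag; and for every vertex, the bags containing it form a connected subtree. Here edge (d,b) lies in no bag, so the decomposition is invalid.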